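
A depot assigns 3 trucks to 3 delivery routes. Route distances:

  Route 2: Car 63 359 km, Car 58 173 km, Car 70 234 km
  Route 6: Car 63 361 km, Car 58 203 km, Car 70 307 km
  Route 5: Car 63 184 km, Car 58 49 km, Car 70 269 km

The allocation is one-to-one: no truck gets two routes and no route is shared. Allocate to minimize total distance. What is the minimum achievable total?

This is a one-to-one assignment (minimum-cost bipartite matching).
Optimal: Car 63→Route 5 (184 km), Car 58→Route 6 (203 km), Car 70→Route 2 (234 km) — total 184+203+234 = 621 km.
Column-greedy (each route in turn goes to its cheapest remaining truck) gives 664 km, worse by 43.
Swapping Car 70↔Car 58 (Car 70→Route 6 307 km, Car 58→Route 2 173 km) adds 43.
No other one-to-one assignment undercuts 621 km.

Minimum total: 621 km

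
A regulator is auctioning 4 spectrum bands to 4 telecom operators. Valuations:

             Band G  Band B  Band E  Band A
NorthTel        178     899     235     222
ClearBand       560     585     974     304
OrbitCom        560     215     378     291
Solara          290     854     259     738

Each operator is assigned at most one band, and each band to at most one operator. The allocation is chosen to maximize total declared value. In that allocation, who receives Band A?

This is the linear assignment problem.
Optimal: NorthTel→Band B ($899M), ClearBand→Band E ($974M), OrbitCom→Band G ($560M), Solara→Band A ($738M) — total 899+974+560+738 = $3171M.
Column-greedy (each band in turn goes to its best remaining operator) gives $2575M, worse by 596.
Next-best assignment: NorthTel→Band A, ClearBand→Band E, OrbitCom→Band G, Solara→Band B = $2610M.
Every other assignment is strictly worse.
Solara's own top band is Band B ($854M), but forcing Solara→Band B and reassigning the rest optimally gives only $2610M — worse by 561.

Solara receives Band A.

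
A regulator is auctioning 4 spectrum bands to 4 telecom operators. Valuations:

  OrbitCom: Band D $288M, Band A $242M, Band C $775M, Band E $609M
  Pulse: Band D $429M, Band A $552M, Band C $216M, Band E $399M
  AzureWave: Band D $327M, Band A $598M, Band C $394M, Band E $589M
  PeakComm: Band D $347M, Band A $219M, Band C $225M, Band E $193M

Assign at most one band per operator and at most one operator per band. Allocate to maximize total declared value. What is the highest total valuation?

Maximum total: $2263M

This is a one-to-one assignment (maximum-weight bipartite matching).
Optimal: OrbitCom→Band C ($775M), Pulse→Band A ($552M), AzureWave→Band E ($589M), PeakComm→Band D ($347M) — total 775+552+589+347 = $2263M.
Column-greedy (each band in turn goes to its best remaining operator) gives $1995M, worse by 268.
No other one-to-one assignment exceeds $2263M.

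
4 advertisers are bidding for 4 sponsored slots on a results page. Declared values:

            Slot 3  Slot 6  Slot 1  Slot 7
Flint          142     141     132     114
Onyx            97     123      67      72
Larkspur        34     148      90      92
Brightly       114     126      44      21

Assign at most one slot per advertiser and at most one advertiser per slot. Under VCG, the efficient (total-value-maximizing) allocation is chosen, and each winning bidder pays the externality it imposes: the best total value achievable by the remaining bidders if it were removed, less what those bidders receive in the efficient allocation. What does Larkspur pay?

Efficient allocation: Flint→Slot 1 ($132), Onyx→Slot 7 ($72), Larkspur→Slot 6 ($148), Brightly→Slot 3 ($114); total welfare W = $466.
Larkspur receives Slot 6 at value $148, so the others get W − 148 = $318.
Without Larkspur: best allocation of the remaining 3 bidders over all 4 slots is Flint→Slot 1 ($132), Onyx→Slot 6 ($123), Brightly→Slot 3 ($114), total $369.
VCG payment = (others' best without Larkspur) − (others' welfare with Larkspur) = 369 − 318 = $51.

Larkspur pays $51.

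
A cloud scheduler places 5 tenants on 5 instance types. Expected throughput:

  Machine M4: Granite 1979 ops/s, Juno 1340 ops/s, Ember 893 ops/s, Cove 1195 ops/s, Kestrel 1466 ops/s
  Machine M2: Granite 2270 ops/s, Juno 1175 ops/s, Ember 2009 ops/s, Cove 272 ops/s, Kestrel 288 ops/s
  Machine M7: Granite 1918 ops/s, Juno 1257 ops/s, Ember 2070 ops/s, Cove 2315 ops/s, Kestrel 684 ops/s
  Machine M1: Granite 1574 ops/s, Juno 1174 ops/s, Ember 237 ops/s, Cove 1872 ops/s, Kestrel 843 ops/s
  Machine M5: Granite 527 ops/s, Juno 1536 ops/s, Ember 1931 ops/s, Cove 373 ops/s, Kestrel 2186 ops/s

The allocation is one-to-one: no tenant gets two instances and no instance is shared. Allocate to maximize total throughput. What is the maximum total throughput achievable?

Max total: 9738 ops/s

Optimal: Granite→Machine M2 (2270 ops/s), Juno→Machine M4 (1340 ops/s), Ember→Machine M7 (2070 ops/s), Cove→Machine M1 (1872 ops/s), Kestrel→Machine M5 (2186 ops/s) — total 2270+1340+2070+1872+2186 = 9738 ops/s.
Row-greedy (each tenant in turn takes its best remaining instance) gives 9214 ops/s, worse by 524.
Next-best assignment: Granite→Machine M4, Juno→Machine M1, Ember→Machine M2, Cove→Machine M7, Kestrel→Machine M5 = 9663 ops/s.
Every other assignment is strictly worse.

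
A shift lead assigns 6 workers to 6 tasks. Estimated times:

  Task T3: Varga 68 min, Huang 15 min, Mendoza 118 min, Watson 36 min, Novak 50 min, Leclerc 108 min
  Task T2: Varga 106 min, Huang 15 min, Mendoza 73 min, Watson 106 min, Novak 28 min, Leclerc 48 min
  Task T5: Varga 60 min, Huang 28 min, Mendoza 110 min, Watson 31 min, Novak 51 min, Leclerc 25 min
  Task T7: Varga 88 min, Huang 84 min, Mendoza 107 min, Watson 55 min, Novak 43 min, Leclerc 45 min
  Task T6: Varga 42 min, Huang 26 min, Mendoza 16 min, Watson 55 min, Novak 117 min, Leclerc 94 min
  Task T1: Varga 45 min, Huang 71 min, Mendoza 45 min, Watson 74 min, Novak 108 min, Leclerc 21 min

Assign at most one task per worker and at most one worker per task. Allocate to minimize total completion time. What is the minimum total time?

Min total: 180 min

This is the linear assignment problem.
Optimal: Varga→Task T1 (45 min), Huang→Task T3 (15 min), Mendoza→Task T6 (16 min), Watson→Task T5 (31 min), Novak→Task T2 (28 min), Leclerc→Task T7 (45 min) — total 45+15+16+31+28+45 = 180 min.
Min-entry greedy (repeatedly take the single cheapest remaining cell) gives 199 min, worse by 19.
Checked against all permutations: 180 min is optimal.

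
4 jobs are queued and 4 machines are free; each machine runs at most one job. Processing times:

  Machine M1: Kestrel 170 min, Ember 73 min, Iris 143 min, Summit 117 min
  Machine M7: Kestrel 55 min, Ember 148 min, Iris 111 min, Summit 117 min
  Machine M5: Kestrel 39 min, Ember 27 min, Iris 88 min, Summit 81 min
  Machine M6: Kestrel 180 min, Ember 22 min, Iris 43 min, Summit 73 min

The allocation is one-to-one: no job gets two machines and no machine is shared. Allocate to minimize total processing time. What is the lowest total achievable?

Minimum total: 242 min

Optimal: Kestrel→Machine M7 (55 min), Ember→Machine M5 (27 min), Iris→Machine M6 (43 min), Summit→Machine M1 (117 min) — total 55+27+43+117 = 242 min.
Min-entry greedy (repeatedly take the single cheapest remaining cell) gives 289 min, worse by 47.
Next-best assignment: Kestrel→Machine M7, Ember→Machine M1, Iris→Machine M6, Summit→Machine M5 = 252 min.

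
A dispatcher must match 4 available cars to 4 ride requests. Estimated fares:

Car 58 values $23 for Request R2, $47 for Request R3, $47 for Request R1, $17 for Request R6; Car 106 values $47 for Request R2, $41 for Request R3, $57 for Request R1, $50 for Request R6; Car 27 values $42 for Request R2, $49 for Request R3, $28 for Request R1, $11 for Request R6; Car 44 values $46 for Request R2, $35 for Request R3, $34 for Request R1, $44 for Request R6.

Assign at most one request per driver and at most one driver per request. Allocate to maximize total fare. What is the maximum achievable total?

Treat this as an assignment problem: match each driver to one request.
Optimal: Car 58→Request R1 ($47), Car 106→Request R6 ($50), Car 27→Request R3 ($49), Car 44→Request R2 ($46) — total 47+50+49+46 = $192.
Row-greedy (each driver in turn takes its best remaining request) gives $190, worse by 2.
Every other assignment is strictly worse.

Maximum total: $192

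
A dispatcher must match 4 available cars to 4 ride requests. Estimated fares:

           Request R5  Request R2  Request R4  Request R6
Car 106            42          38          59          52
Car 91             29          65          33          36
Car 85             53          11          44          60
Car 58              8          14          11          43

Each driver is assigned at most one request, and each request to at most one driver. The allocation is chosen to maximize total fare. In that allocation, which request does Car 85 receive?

Car 85 receives Request R5.

Treat this as an assignment problem: match each driver to one request.
Optimal: Car 106→Request R4 ($59), Car 91→Request R2 ($65), Car 85→Request R5 ($53), Car 58→Request R6 ($43) — total 59+65+53+43 = $220.
Row-greedy (each driver in turn takes its best remaining request) gives $192, worse by 28.
No other one-to-one assignment exceeds $220.
Car 85's own top request is Request R6 ($60), but forcing Car 85→Request R6 and reassigning the rest optimally gives only $192 — worse by 28.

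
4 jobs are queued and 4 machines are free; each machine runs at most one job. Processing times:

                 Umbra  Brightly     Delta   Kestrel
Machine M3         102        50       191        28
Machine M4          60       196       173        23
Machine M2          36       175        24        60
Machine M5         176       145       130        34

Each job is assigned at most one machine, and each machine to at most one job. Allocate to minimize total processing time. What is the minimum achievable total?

Optimal: Umbra→Machine M4 (60 min), Brightly→Machine M3 (50 min), Delta→Machine M2 (24 min), Kestrel→Machine M5 (34 min) — total 60+50+24+34 = 168 min.
Min-entry greedy (repeatedly take the single cheapest remaining cell) gives 273 min, worse by 105.
Next-best assignment: Umbra→Machine M2, Brightly→Machine M3, Delta→Machine M5, Kestrel→Machine M4 = 239 min.
Swapping Delta↔Kestrel (Delta→Machine M5 130 min, Kestrel→Machine M2 60 min) adds 132.
Checked against all permutations: 168 min is optimal.

Minimum total: 168 min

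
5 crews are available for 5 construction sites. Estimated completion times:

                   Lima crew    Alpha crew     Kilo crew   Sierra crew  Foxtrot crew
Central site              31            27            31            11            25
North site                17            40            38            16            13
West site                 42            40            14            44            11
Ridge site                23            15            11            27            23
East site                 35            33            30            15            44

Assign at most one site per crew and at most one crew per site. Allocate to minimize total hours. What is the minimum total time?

Treat this as an assignment problem: match each crew to one site.
Optimal: Lima crew→North site (17 hours), Alpha crew→Central site (27 hours), Kilo crew→Ridge site (11 hours), Sierra crew→East site (15 hours), Foxtrot crew→West site (11 hours) — total 17+27+11+15+11 = 81 hours.
Min-entry greedy (repeatedly take the single cheapest remaining cell) gives 83 hours, worse by 2.
Next-best assignment: Lima crew→North site, Alpha crew→East site, Kilo crew→Ridge site, Sierra crew→Central site, Foxtrot crew→West site = 83 hours.
Every other assignment is strictly worse.

Minimum total: 81 hours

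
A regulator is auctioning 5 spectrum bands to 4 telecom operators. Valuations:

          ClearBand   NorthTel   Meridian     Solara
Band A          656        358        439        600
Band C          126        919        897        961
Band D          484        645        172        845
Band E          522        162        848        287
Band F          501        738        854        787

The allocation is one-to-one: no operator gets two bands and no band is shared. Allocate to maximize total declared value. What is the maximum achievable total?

Optimal: ClearBand→Band A ($656M), NorthTel→Band C ($919M), Meridian→Band F ($854M), Solara→Band D ($845M) — total 656+919+854+845 = $3274M.
Column-greedy (each band in turn goes to its best remaining operator) gives $3110M, worse by 164.
Next-best assignment: ClearBand→Band A, NorthTel→Band C, Meridian→Band E, Solara→Band D = $3268M.
Every other assignment is strictly worse.

Max total: $3274M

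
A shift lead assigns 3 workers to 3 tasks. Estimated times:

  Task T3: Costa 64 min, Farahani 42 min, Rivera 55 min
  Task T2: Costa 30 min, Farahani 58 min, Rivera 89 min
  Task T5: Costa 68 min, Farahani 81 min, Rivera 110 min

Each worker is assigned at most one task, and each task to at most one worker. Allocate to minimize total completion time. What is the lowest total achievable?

This is the linear assignment problem.
Optimal: Costa→Task T2 (30 min), Farahani→Task T5 (81 min), Rivera→Task T3 (55 min) — total 30+81+55 = 166 min.
Row-greedy (each worker in turn takes its cheapest remaining task) gives 182 min, worse by 16.
Next-best assignment: Costa→Task T5, Farahani→Task T2, Rivera→Task T3 = 181 min.
Swapping Costa↔Farahani (Costa→Task T5 68 min, Farahani→Task T2 58 min) adds 15.
Every other assignment is strictly worse.

Min total: 166 min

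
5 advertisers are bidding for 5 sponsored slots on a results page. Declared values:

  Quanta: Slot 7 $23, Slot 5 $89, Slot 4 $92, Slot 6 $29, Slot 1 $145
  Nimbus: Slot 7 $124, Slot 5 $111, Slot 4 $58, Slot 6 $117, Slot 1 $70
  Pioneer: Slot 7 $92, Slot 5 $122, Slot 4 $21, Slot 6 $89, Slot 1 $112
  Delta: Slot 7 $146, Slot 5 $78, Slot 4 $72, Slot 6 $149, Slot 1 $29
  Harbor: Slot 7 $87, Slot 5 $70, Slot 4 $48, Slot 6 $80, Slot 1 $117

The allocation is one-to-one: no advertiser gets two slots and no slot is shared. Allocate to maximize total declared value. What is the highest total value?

Max total: $604

Optimal: Quanta→Slot 4 ($92), Nimbus→Slot 7 ($124), Pioneer→Slot 5 ($122), Delta→Slot 6 ($149), Harbor→Slot 1 ($117) — total 92+124+122+149+117 = $604.
Column-greedy (each slot in turn goes to its best remaining advertiser) gives $594, worse by 10.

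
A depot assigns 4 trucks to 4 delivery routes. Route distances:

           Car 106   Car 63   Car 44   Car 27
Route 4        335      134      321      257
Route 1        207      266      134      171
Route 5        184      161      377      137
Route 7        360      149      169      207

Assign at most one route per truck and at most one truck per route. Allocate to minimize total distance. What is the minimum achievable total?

Minimum total: 647 km

Optimal: Car 106→Route 1 (207 km), Car 63→Route 4 (134 km), Car 44→Route 7 (169 km), Car 27→Route 5 (137 km) — total 207+134+169+137 = 647 km.
Min-entry greedy (repeatedly take the single cheapest remaining cell) gives 765 km, worse by 118.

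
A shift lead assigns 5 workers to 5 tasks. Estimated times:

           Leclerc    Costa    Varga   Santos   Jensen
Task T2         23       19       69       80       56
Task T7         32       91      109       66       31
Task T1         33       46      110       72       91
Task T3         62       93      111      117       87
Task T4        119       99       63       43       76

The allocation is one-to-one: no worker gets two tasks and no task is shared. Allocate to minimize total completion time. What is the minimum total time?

Minimum total: 237 min

This is a one-to-one assignment (minimum-cost bipartite matching).
Optimal: Leclerc→Task T1 (33 min), Costa→Task T2 (19 min), Varga→Task T3 (111 min), Santos→Task T4 (43 min), Jensen→Task T7 (31 min) — total 33+19+111+43+31 = 237 min.
Row-greedy (each worker in turn takes its cheapest remaining task) gives 285 min, worse by 48.
Every other assignment is strictly worse.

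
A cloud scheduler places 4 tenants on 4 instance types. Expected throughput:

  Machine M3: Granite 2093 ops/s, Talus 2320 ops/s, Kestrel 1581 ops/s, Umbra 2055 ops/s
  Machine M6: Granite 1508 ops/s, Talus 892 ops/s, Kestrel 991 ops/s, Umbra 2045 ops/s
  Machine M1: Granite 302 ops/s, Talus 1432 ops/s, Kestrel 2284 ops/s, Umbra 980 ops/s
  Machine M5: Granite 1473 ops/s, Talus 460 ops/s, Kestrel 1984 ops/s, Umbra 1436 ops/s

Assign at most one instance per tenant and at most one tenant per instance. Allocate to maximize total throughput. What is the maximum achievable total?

This is the linear assignment problem.
Optimal: Granite→Machine M5 (1473 ops/s), Talus→Machine M3 (2320 ops/s), Kestrel→Machine M1 (2284 ops/s), Umbra→Machine M6 (2045 ops/s) — total 1473+2320+2284+2045 = 8122 ops/s.
Next-best assignment: Granite→Machine M3, Talus→Machine M1, Kestrel→Machine M5, Umbra→Machine M6 = 7554 ops/s.

Max total: 8122 ops/s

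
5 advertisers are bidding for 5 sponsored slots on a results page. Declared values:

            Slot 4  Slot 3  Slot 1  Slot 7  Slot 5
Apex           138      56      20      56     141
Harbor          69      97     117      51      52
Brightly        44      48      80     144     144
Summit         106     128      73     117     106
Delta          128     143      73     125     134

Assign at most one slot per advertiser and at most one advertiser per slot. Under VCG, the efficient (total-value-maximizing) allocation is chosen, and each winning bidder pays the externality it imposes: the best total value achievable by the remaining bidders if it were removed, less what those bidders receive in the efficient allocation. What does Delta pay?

Efficient allocation: Apex→Slot 4 ($138), Harbor→Slot 1 ($117), Brightly→Slot 7 ($144), Summit→Slot 3 ($128), Delta→Slot 5 ($134); total welfare W = $661.
Delta receives Slot 5 at value $134, so the others get W − 134 = $527.
Without Delta: best allocation of the remaining 4 bidders over all 5 slots is Apex→Slot 5 ($141), Harbor→Slot 1 ($117), Brightly→Slot 7 ($144), Summit→Slot 3 ($128), total $530.
VCG payment = (others' best without Delta) − (others' welfare with Delta) = 530 − 527 = $3.

Delta pays $3.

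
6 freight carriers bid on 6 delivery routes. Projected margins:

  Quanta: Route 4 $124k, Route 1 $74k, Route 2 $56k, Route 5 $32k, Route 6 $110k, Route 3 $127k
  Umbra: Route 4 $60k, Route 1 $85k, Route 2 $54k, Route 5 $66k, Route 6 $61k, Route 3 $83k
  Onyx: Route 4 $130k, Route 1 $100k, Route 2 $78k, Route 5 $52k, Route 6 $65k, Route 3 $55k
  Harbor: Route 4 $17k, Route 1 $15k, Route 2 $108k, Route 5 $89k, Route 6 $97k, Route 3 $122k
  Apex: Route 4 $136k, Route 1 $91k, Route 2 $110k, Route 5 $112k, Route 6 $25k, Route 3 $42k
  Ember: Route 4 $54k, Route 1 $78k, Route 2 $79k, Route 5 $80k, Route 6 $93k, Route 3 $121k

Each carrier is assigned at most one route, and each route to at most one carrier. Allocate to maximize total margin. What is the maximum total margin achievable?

Max total: $666k

Optimal: Quanta→Route 6 ($110k), Umbra→Route 1 ($85k), Onyx→Route 4 ($130k), Harbor→Route 2 ($108k), Apex→Route 5 ($112k), Ember→Route 3 ($121k) — total 110+85+130+108+112+121 = $666k.
Row-greedy (each carrier in turn takes its best remaining route) gives $655k, worse by 11.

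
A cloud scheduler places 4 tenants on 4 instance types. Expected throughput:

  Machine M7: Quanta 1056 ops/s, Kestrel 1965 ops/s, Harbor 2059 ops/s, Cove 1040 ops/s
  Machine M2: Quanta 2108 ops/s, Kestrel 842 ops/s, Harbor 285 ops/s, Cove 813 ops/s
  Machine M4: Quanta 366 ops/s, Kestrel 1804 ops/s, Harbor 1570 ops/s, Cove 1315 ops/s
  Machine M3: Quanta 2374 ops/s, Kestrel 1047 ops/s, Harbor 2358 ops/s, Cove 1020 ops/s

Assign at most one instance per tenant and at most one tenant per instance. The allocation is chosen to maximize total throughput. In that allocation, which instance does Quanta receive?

This is a one-to-one assignment (maximum-weight bipartite matching).
Optimal: Quanta→Machine M2 (2108 ops/s), Kestrel→Machine M7 (1965 ops/s), Harbor→Machine M3 (2358 ops/s), Cove→Machine M4 (1315 ops/s) — total 2108+1965+2358+1315 = 7746 ops/s.
Max-entry greedy (repeatedly take the single best remaining cell) gives 7050 ops/s, worse by 696.
Next-best assignment: Quanta→Machine M2, Kestrel→Machine M4, Harbor→Machine M3, Cove→Machine M7 = 7310 ops/s.
No other one-to-one assignment exceeds 7746 ops/s.
Quanta's own top instance is Machine M3 (2374 ops/s), but forcing Quanta→Machine M3 and reassigning the rest optimally gives only 7050 ops/s — worse by 696.

Quanta receives Machine M2.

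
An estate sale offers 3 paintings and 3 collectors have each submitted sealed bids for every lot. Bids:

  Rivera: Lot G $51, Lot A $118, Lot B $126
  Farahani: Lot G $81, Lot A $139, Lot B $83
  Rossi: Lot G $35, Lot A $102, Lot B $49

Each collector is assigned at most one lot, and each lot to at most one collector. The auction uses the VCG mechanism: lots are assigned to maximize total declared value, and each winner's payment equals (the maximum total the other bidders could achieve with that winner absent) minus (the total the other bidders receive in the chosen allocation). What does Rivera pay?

Rivera pays $5.

Efficient allocation: Rivera→Lot B ($126), Farahani→Lot G ($81), Rossi→Lot A ($102); total welfare W = $309.
Rivera receives Lot B at value $126, so the others get W − 126 = $183.
Without Rivera: best allocation of the remaining 2 bidders over all 3 lots is Farahani→Lot A ($139), Rossi→Lot B ($49), total $188.
VCG payment = (others' best without Rivera) − (others' welfare with Rivera) = 188 − 183 = $5.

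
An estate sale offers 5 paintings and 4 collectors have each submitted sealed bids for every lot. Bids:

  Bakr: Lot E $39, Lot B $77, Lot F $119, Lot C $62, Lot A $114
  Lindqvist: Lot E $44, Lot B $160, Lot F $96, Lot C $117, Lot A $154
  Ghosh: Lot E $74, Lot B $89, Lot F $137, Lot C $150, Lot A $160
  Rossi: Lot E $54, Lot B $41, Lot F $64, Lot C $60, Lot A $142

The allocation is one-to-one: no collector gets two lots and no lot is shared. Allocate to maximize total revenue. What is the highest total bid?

Maximum total: $571

Optimal: Bakr→Lot F ($119), Lindqvist→Lot B ($160), Ghosh→Lot C ($150), Rossi→Lot A ($142) — total 119+160+150+142 = $571.
Column-greedy (each lot in turn goes to its best remaining collector) gives $413, worse by 158.
Next-best assignment: Bakr→Lot C, Lindqvist→Lot B, Ghosh→Lot F, Rossi→Lot A = $501.
Every other assignment is strictly worse.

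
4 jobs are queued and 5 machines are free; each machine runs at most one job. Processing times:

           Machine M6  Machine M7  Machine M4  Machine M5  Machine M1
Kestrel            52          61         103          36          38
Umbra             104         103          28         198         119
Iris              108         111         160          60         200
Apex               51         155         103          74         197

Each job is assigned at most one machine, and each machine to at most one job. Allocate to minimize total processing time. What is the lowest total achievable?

This is a one-to-one assignment (minimum-cost bipartite matching).
Optimal: Kestrel→Machine M1 (38 min), Umbra→Machine M4 (28 min), Iris→Machine M5 (60 min), Apex→Machine M6 (51 min) — total 38+28+60+51 = 177 min.
Column-greedy (each machine in turn goes to its cheapest remaining job) gives 200 min, worse by 23.
Swapping Iris↔Umbra (Iris→Machine M4 160 min, Umbra→Machine M5 198 min) adds 270.
Checked against all permutations: 177 min is optimal.

Min total: 177 min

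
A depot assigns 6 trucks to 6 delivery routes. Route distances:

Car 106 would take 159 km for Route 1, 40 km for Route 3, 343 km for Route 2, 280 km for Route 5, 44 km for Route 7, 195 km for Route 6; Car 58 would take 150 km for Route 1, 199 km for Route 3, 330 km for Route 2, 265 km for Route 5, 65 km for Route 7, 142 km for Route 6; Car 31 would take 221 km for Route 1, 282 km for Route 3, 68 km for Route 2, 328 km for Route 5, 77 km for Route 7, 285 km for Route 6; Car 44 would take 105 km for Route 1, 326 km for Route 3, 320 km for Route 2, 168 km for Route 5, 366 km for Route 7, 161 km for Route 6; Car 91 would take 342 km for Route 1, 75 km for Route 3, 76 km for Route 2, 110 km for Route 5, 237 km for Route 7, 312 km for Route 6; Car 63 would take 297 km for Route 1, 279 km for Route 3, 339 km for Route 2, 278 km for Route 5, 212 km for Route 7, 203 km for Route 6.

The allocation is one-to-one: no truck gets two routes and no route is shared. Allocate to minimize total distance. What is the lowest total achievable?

Minimum total: 591 km

Treat this as an assignment problem: match each truck to one route.
Optimal: Car 106→Route 3 (40 km), Car 58→Route 7 (65 km), Car 31→Route 2 (68 km), Car 44→Route 1 (105 km), Car 91→Route 5 (110 km), Car 63→Route 6 (203 km) — total 40+65+68+105+110+203 = 591 km.
Next-best assignment: Car 106→Route 3, Car 58→Route 6, Car 31→Route 2, Car 44→Route 1, Car 91→Route 5, Car 63→Route 7 = 677 km.
Every other assignment is strictly worse.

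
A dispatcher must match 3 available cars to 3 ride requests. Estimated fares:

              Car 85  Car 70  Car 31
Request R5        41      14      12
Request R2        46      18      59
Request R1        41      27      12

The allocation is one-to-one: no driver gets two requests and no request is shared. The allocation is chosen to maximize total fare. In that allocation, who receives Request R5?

Optimal: Car 85→Request R5 ($41), Car 70→Request R1 ($27), Car 31→Request R2 ($59) — total 41+27+59 = $127.
Checked against all permutations: $127 is optimal.
Car 85's own top request is Request R2 ($46), but forcing Car 85→Request R2 and reassigning the rest optimally gives only $85 — worse by 42.

Car 85 receives Request R5.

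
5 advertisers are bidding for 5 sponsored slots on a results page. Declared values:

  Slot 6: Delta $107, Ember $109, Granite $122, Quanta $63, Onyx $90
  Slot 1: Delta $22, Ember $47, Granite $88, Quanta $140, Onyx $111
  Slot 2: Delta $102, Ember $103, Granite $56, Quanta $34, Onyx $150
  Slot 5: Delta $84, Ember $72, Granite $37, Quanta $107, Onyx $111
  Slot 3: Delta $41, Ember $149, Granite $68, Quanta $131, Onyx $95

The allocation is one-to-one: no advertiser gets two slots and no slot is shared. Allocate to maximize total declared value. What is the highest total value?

Maximum total: $645

Optimal: Delta→Slot 5 ($84), Ember→Slot 3 ($149), Granite→Slot 6 ($122), Quanta→Slot 1 ($140), Onyx→Slot 2 ($150) — total 84+149+122+140+150 = $645.
Row-greedy (each advertiser in turn takes its best remaining slot) gives $601, worse by 44.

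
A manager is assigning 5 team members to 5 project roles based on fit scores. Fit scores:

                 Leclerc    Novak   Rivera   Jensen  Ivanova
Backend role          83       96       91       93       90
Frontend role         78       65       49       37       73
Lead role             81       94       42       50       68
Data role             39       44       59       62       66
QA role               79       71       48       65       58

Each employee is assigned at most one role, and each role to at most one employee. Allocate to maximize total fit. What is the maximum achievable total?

Maximum total: 399 pts

Optimal: Leclerc→QA role (79 pts), Novak→Lead role (94 pts), Rivera→Backend role (91 pts), Jensen→Data role (62 pts), Ivanova→Frontend role (73 pts) — total 79+94+91+62+73 = 399 pts.
Max-entry greedy (repeatedly take the single best remaining cell) gives 374 pts, worse by 25.
Every other assignment is strictly worse.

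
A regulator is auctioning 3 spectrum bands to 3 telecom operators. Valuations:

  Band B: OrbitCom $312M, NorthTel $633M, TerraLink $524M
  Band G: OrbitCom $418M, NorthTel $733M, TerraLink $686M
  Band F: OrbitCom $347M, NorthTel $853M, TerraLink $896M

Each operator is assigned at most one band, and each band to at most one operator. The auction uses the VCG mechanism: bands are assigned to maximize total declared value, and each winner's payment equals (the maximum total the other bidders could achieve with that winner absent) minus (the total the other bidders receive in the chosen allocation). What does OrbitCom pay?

OrbitCom pays $100M.

Efficient allocation: OrbitCom→Band G ($418M), NorthTel→Band B ($633M), TerraLink→Band F ($896M); total welfare W = $1947M.
OrbitCom receives Band G at value $418M, so the others get W − 418 = $1529M.
Without OrbitCom: best allocation of the remaining 2 bidders over all 3 bands is NorthTel→Band G ($733M), TerraLink→Band F ($896M), total $1629M.
VCG payment = (others' best without OrbitCom) − (others' welfare with OrbitCom) = 1629 − 1529 = $100M.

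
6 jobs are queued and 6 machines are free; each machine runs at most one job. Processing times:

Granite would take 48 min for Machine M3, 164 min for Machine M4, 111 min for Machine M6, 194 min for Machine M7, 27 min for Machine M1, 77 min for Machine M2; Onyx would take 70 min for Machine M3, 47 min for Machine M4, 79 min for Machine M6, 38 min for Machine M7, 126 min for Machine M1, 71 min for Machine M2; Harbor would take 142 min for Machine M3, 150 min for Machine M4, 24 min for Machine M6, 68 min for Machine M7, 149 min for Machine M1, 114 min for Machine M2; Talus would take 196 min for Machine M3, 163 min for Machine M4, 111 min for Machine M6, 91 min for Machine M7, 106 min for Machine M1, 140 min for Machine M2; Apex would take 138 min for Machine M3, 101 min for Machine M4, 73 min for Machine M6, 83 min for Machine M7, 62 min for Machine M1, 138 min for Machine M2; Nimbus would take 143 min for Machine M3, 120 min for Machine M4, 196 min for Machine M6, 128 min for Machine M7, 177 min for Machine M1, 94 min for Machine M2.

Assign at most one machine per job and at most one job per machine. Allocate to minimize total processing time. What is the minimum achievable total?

Min total: 366 min

Optimal: Granite→Machine M3 (48 min), Onyx→Machine M4 (47 min), Harbor→Machine M6 (24 min), Talus→Machine M7 (91 min), Apex→Machine M1 (62 min), Nimbus→Machine M2 (94 min) — total 48+47+24+91+62+94 = 366 min.
Column-greedy (each machine in turn goes to its cheapest remaining job) gives 402 min, worse by 36.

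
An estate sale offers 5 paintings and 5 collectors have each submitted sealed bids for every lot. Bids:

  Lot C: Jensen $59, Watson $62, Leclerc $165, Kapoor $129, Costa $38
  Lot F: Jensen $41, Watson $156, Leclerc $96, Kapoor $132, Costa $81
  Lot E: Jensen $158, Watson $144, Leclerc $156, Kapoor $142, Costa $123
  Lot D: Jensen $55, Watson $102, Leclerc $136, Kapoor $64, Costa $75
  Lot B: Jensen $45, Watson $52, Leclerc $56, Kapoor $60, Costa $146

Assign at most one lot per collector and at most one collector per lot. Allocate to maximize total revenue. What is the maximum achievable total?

Treat this as an assignment problem: match each collector to one lot.
Optimal: Jensen→Lot E ($158), Watson→Lot F ($156), Leclerc→Lot D ($136), Kapoor→Lot C ($129), Costa→Lot B ($146) — total 158+156+136+129+146 = $725.
Max-entry greedy (repeatedly take the single best remaining cell) gives $689, worse by 36.
Swapping Watson↔Kapoor (Watson→Lot C $62, Kapoor→Lot F $132) loses 91.
Every other assignment is strictly worse.

Maximum total: $725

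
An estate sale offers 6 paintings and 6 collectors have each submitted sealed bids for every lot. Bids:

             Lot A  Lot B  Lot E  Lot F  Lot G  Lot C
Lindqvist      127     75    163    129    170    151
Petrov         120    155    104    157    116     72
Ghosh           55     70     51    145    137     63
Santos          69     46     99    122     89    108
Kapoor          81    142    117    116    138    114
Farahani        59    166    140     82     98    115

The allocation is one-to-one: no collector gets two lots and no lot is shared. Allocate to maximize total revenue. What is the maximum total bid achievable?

Optimal: Lindqvist→Lot E ($163), Petrov→Lot A ($120), Ghosh→Lot F ($145), Santos→Lot C ($108), Kapoor→Lot G ($138), Farahani→Lot B ($166) — total 163+120+145+108+138+166 = $840.
Column-greedy (each lot in turn goes to its best remaining collector) gives $812, worse by 28.
Swapping Ghosh↔Kapoor (Ghosh→Lot G $137, Kapoor→Lot F $116) loses 30.
No other one-to-one assignment exceeds $840.

Max total: $840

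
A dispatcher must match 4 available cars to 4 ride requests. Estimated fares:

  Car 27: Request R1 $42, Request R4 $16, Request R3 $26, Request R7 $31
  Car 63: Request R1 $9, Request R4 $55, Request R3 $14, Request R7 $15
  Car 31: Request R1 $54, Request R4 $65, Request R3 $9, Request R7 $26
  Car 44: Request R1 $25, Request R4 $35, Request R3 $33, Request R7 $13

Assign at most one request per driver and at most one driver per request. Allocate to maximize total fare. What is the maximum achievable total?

Max total: $173

This is the linear assignment problem.
Optimal: Car 27→Request R7 ($31), Car 63→Request R4 ($55), Car 31→Request R1 ($54), Car 44→Request R3 ($33) — total 31+55+54+33 = $173.
Max-entry greedy (repeatedly take the single best remaining cell) gives $155, worse by 18.
No other one-to-one assignment exceeds $173.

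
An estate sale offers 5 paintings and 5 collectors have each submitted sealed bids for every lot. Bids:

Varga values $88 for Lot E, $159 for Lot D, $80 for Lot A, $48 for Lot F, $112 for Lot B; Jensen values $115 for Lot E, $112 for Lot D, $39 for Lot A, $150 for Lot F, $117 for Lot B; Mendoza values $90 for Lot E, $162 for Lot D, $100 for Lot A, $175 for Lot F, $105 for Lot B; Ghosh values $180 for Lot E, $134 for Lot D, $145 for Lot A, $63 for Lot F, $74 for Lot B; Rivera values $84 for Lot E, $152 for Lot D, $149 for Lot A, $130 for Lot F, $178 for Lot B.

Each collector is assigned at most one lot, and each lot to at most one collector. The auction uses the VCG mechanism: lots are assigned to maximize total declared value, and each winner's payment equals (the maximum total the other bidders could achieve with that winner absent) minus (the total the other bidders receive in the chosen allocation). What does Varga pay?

Varga pays $49.

Efficient allocation: Varga→Lot D ($159), Jensen→Lot B ($117), Mendoza→Lot F ($175), Ghosh→Lot E ($180), Rivera→Lot A ($149); total welfare W = $780.
Varga receives Lot D at value $159, so the others get W − 159 = $621.
Without Varga: best allocation of the remaining 4 bidders over all 5 lots is Jensen→Lot F ($150), Mendoza→Lot D ($162), Ghosh→Lot E ($180), Rivera→Lot B ($178), total $670.
VCG payment = (others' best without Varga) − (others' welfare with Varga) = 670 − 621 = $49.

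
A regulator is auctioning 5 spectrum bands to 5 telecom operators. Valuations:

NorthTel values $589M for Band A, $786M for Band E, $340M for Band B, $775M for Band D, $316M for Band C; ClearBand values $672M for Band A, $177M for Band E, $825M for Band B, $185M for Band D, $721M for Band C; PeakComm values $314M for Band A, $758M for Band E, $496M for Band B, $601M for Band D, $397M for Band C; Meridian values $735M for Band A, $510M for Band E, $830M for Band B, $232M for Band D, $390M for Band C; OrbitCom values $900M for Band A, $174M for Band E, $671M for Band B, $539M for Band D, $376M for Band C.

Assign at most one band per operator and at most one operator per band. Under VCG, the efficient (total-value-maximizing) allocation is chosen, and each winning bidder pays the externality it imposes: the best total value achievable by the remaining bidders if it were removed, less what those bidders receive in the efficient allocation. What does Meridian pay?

Efficient allocation: NorthTel→Band D ($775M), ClearBand→Band C ($721M), PeakComm→Band E ($758M), Meridian→Band B ($830M), OrbitCom→Band A ($900M); total welfare W = $3984M.
Meridian receives Band B at value $830M, so the others get W − 830 = $3154M.
Without Meridian: best allocation of the remaining 4 bidders over all 5 bands is NorthTel→Band D ($775M), ClearBand→Band B ($825M), PeakComm→Band E ($758M), OrbitCom→Band A ($900M), total $3258M.
VCG payment = (others' best without Meridian) − (others' welfare with Meridian) = 3258 − 3154 = $104M.

Meridian pays $104M.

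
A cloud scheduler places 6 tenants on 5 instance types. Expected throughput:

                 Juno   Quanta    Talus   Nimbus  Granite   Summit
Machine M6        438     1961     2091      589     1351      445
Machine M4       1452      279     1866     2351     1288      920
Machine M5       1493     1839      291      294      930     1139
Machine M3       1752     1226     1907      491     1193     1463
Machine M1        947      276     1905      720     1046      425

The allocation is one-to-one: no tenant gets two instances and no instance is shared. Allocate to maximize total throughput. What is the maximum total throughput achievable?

Max total: 9198 ops/s

This is a one-to-one assignment (maximum-weight bipartite matching).
Optimal: Granite→Machine M6 (1351 ops/s), Nimbus→Machine M4 (2351 ops/s), Quanta→Machine M5 (1839 ops/s), Juno→Machine M3 (1752 ops/s), Talus→Machine M1 (1905 ops/s) — total 1351+2351+1839+1752+1905 = 9198 ops/s.
Row-greedy (each tenant in turn takes its best remaining instance) gives 8899 ops/s, worse by 299.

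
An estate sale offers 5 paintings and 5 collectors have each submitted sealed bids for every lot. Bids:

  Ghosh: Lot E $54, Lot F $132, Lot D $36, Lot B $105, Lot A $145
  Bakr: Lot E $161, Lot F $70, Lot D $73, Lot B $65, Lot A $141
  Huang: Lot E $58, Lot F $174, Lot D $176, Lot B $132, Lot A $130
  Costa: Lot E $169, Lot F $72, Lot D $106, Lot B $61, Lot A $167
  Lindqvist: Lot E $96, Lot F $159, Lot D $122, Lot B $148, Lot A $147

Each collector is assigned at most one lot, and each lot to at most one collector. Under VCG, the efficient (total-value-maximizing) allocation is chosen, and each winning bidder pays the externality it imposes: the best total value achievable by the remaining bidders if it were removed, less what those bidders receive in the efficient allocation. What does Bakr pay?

Bakr pays $26.

Efficient allocation: Ghosh→Lot F ($132), Bakr→Lot E ($161), Huang→Lot D ($176), Costa→Lot A ($167), Lindqvist→Lot B ($148); total welfare W = $784.
Bakr receives Lot E at value $161, so the others get W − 161 = $623.
Without Bakr: best allocation of the remaining 4 bidders over all 5 lots is Ghosh→Lot A ($145), Huang→Lot D ($176), Costa→Lot E ($169), Lindqvist→Lot F ($159), total $649.
VCG payment = (others' best without Bakr) − (others' welfare with Bakr) = 649 − 623 = $26.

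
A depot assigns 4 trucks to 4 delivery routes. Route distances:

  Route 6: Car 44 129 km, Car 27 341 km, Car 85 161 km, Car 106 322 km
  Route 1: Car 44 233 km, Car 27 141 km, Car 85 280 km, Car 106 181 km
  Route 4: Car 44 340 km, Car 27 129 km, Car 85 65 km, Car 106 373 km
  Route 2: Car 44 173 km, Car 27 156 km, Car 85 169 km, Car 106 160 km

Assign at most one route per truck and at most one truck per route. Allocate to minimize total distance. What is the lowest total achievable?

Optimal: Car 44→Route 6 (129 km), Car 27→Route 1 (141 km), Car 85→Route 4 (65 km), Car 106→Route 2 (160 km) — total 129+141+65+160 = 495 km.
Row-greedy (each truck in turn takes its cheapest remaining route) gives 608 km, worse by 113.
Next-best assignment: Car 44→Route 6, Car 27→Route 2, Car 85→Route 4, Car 106→Route 1 = 531 km.
Every other assignment is strictly worse.

Minimum total: 495 km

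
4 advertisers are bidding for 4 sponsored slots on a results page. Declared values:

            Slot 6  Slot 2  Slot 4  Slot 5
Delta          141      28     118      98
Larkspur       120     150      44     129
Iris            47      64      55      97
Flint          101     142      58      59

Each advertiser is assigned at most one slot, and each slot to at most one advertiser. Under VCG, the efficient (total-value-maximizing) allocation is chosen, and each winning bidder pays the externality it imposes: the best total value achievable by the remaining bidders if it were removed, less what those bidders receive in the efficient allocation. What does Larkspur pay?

Larkspur pays $23.

Efficient allocation: Delta→Slot 4 ($118), Larkspur→Slot 6 ($120), Iris→Slot 5 ($97), Flint→Slot 2 ($142); total welfare W = $477.
Larkspur receives Slot 6 at value $120, so the others get W − 120 = $357.
Without Larkspur: best allocation of the remaining 3 bidders over all 4 slots is Delta→Slot 6 ($141), Iris→Slot 5 ($97), Flint→Slot 2 ($142), total $380.
VCG payment = (others' best without Larkspur) − (others' welfare with Larkspur) = 380 − 357 = $23.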